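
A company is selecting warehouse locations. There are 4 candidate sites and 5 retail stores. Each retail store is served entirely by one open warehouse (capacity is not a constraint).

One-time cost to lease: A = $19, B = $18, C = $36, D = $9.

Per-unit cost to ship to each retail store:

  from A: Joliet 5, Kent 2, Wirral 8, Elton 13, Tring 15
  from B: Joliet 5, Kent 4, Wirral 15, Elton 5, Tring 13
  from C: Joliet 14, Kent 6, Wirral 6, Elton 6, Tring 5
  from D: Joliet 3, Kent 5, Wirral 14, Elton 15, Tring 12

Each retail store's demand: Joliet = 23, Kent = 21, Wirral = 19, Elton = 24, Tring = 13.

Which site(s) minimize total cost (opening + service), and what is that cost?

Open A, B, C and D; minimum total cost 492.

For any fixed open set, each retail store goes to its cheapest open site; total = fixed + service.
{A, B, C, D}: Joliet→D 3·23=69, Kent→A 2·21=42, Wirral→C 6·19=114, Elton→B 5·24=120, Tring→C 5·13=65. Service 410; fixed 82; total 492.
{A, C, D}: service 434 + fixed 64 = 498
{B, C, D}: Joliet→D 3·23=69, Kent→B 4·21=84, Wirral→C 6·19=114, Elton→B 5·24=120, Tring→C 5·13=65. Service 452; fixed 63; total 515.
{D}: Joliet→D 3·23=69, Kent→D 5·21=105, Wirral→D 14·19=266, Elton→D 15·24=360, Tring→D 12·13=156. Service 956; fixed 9; total 965.
No other subset beats 492.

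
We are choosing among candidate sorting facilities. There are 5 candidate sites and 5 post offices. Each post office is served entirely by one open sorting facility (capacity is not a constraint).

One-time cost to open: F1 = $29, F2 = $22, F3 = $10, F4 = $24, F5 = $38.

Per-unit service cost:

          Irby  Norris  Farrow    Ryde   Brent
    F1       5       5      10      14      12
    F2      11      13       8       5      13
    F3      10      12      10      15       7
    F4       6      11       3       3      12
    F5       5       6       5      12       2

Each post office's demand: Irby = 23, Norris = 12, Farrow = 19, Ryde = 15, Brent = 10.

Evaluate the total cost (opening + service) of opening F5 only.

Each post office is assigned to its cheapest site among the open ones.
{F5}: Irby→F5 5·23=115, Norris→F5 6·12=72, Farrow→F5 5·19=95, Ryde→F5 12·15=180, Brent→F5 2·10=20. Service 482; fixed 38; total 520.

Total cost: 520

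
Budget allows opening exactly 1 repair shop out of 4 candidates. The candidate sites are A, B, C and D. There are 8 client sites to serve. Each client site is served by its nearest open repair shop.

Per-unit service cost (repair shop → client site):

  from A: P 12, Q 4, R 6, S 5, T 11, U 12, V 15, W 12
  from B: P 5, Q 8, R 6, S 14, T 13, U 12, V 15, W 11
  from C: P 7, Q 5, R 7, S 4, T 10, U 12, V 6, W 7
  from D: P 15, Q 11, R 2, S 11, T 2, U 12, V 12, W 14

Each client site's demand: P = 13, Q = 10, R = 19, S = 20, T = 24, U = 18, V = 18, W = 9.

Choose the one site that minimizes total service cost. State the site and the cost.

Choose C only; total service cost 981.

With exactly 1 open, each client site uses its cheapest among the chosen.
{C}: P→C 7·13=91, Q→C 5·10=50, R→C 7·19=133, S→C 4·20=80, T→C 10·24=240, U→C 12·18=216, V→C 6·18=108, W→C 7·9=63. Service cost 981.
{D}: service cost 1169
{A}: service cost 1268
Among all 4 size-1 choices, {C} is lowest.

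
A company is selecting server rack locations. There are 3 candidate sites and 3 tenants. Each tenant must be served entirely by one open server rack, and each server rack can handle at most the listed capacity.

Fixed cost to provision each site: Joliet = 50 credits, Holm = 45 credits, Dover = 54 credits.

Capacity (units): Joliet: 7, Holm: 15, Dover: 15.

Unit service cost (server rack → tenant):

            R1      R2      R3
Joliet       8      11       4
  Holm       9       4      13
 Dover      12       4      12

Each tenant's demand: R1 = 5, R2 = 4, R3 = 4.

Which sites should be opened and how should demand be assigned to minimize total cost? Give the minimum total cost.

Minimum total cost: 158

Open {Holm}: R1→Holm 9·5=45, R2→Holm 4·4=16, R3→Holm 13·4=52.
Loads: Holm carries 13/15. Service 113; fixed 45; total 158.
Next best feasible plan costs 172.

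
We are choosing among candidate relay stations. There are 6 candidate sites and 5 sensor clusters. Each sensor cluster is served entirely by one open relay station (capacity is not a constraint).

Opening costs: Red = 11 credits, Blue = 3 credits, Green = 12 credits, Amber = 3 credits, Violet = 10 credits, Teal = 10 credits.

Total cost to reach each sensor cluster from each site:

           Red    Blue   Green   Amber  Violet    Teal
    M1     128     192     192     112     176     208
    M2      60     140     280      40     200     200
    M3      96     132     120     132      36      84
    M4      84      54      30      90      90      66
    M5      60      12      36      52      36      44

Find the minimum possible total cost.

Minimum total cost: 258

For any fixed open set, each sensor cluster goes to its cheapest open site; total = fixed + service.
{Blue, Green, Amber, Violet}: M1→Amber 112, M2→Amber 40, M3→Violet 36, M4→Green 30, M5→Blue 12. Service 230; fixed 28; total 258.
{Blue, Green, Amber, Violet, Teal}: M1→Amber 112, M2→Amber 40, M3→Violet 36, M4→Green 30, M5→Blue 12. Service 230; fixed 38; total 268.
{Red, Blue, Green, Amber, Violet}: service 230 + fixed 39 = 269
{Red, Blue, Green, Amber, Violet, Teal}: M1→Amber 112, M2→Amber 40, M3→Violet 36, M4→Green 30, M5→Blue 12. Service 230; fixed 49; total 279.
No other subset beats 258.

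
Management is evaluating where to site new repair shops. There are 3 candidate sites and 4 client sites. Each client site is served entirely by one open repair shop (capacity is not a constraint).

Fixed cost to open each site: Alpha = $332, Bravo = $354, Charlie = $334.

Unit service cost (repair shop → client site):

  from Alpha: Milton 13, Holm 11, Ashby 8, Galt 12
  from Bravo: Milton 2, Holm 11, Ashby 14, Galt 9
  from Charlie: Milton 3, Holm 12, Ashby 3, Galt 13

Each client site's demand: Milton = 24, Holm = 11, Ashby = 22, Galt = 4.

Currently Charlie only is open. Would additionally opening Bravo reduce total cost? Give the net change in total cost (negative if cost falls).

Current service cost with {Charlie}: 322.
Adding Bravo: each client site re-picks its cheapest; new service cost 271, saving 51.
Extra fixed cost: 354. Net change = 354 − 51 = 303.
(Totals: 656 → 959.)

No — net change +303 (cost rises by 303).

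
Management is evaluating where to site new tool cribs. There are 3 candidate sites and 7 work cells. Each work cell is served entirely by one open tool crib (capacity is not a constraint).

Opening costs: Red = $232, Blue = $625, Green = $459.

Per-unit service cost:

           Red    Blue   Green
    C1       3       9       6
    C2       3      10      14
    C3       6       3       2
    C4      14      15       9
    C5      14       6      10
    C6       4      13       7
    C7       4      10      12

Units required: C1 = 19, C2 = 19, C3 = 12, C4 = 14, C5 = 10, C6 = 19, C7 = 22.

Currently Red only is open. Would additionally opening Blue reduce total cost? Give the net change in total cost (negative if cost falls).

Current service cost with {Red}: 686.
Adding Blue: each work cell re-picks its cheapest; new service cost 570, saving 116.
Extra fixed cost: 625. Net change = 625 − 116 = 509.
(Totals: 918 → 1427.)

No — net change +509 (cost rises by 509).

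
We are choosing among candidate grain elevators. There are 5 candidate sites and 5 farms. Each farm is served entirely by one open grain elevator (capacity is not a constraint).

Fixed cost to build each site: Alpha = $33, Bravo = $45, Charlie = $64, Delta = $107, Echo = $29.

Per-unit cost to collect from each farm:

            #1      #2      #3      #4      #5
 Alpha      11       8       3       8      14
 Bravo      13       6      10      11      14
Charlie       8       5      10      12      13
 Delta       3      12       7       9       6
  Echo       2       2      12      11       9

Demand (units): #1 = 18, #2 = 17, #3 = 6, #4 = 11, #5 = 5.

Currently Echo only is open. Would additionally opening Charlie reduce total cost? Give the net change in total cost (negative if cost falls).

Current service cost with {Echo}: 308.
Adding Charlie: each farm re-picks its cheapest; new service cost 296, saving 12.
Extra fixed cost: 64. Net change = 64 − 12 = 52.
(Totals: 337 → 389.)

No — net change +52 (cost rises by 52).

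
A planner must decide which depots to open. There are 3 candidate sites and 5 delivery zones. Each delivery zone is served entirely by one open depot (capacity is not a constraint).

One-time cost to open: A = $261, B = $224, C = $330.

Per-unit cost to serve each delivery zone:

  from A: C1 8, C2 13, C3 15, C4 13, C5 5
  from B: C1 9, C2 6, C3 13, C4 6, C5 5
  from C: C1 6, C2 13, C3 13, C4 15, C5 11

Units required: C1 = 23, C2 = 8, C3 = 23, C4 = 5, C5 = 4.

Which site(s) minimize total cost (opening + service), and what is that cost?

For any fixed open set, each delivery zone goes to its cheapest open site; total = fixed + service.
{B}: C1→B 9·23=207, C2→B 6·8=48, C3→B 13·23=299, C4→B 6·5=30, C5→B 5·4=20. Service 604; fixed 224; total 828.
{A}: service 718 + fixed 261 = 979
{C}: service 660 + fixed 330 = 990
{A, B, C}: service 535 + fixed 815 = 1350
No other subset beats 828.

Open B only; minimum total cost 828.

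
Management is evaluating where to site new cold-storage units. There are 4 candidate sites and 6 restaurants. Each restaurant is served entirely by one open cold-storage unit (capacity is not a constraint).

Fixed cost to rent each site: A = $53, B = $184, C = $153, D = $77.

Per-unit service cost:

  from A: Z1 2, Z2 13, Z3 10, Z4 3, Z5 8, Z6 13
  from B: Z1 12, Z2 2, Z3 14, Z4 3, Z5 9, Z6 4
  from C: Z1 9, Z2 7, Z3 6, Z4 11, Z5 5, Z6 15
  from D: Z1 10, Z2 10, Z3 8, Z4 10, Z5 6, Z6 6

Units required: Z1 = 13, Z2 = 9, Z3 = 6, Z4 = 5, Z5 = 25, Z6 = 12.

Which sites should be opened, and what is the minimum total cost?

Open A and D; minimum total cost 531.

For any fixed open set, each restaurant goes to its cheapest open site; total = fixed + service.
{A, D}: Z1→A 2·13=26, Z2→D 10·9=90, Z3→D 8·6=48, Z4→A 3·5=15, Z5→D 6·25=150, Z6→D 6·12=72. Service 401; fixed 130; total 531.
{A, B}: Z1→A 2·13=26, Z2→B 2·9=18, Z3→A 10·6=60, Z4→A 3·5=15, Z5→A 8·25=200, Z6→B 4·12=48. Service 367; fixed 237; total 604.
{D}: service 540 + fixed 77 = 617
{A, B, C, D}: service 268 + fixed 467 = 735
No other subset beats 531.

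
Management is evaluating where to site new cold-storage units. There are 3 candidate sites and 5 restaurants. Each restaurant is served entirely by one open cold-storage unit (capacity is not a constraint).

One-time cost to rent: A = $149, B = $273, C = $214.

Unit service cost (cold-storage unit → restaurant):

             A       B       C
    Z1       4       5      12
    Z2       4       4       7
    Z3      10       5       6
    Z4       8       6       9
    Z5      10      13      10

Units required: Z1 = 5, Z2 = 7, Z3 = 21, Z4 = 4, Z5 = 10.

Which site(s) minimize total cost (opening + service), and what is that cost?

For any fixed open set, each restaurant goes to its cheapest open site; total = fixed + service.
{A}: Z1→A 4·5=20, Z2→A 4·7=28, Z3→A 10·21=210, Z4→A 8·4=32, Z5→A 10·10=100. Service 390; fixed 149; total 539.
{B}: service 312 + fixed 273 = 585
{C}: service 371 + fixed 214 = 585
{A, B, C}: service 277 + fixed 636 = 913
No other subset beats 539.

Open A only; minimum total cost 539.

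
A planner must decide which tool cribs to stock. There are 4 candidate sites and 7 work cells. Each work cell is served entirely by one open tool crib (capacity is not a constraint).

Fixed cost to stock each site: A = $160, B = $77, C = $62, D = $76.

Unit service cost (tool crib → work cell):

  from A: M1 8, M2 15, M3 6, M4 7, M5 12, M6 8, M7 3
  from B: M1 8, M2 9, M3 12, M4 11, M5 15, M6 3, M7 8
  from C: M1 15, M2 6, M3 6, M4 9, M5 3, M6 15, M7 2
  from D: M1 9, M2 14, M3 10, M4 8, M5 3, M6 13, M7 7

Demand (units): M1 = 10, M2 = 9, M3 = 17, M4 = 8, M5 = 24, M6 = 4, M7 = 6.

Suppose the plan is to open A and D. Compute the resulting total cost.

Each work cell is assigned to its cheapest site among the open ones.
{A, D}: M1→A 8·10=80, M2→D 14·9=126, M3→A 6·17=102, M4→A 7·8=56, M5→D 3·24=72, M6→A 8·4=32, M7→A 3·6=18. Service 486; fixed 236; total 722.

Total cost: 722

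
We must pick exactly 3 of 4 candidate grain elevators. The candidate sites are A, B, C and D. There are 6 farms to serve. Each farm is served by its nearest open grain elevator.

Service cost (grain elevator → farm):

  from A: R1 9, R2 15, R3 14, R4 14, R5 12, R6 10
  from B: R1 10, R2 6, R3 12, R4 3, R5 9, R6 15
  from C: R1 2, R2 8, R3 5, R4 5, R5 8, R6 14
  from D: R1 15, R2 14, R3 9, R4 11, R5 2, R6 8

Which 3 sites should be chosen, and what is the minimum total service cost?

Choose B, C and D; total service cost 26.

With exactly 3 open, each farm uses its cheapest among the chosen.
{B, C, D}: R1→C 2, R2→B 6, R3→C 5, R4→B 3, R5→D 2, R6→D 8. Service cost 26.
{A, C, D}: service cost 30
{A, B, C}: service cost 34
Among all 4 size-3 choices, {B, C, D} is lowest.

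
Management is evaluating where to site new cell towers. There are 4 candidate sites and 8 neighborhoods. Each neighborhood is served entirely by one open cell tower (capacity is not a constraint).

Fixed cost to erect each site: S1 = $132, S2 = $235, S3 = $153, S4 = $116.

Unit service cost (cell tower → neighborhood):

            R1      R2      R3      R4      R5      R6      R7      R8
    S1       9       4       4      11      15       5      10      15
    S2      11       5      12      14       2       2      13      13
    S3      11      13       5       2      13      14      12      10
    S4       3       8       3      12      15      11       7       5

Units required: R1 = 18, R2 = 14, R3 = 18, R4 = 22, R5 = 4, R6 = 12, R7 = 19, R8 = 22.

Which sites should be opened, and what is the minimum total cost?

Open S3 and S4; minimum total cost 960.

For any fixed open set, each neighborhood goes to its cheapest open site; total = fixed + service.
{S3, S4}: R1→S4 3·18=54, R2→S4 8·14=112, R3→S4 3·18=54, R4→S3 2·22=44, R5→S3 13·4=52, R6→S4 11·12=132, R7→S4 7·19=133, R8→S4 5·22=110. Service 691; fixed 269; total 960.
{S1, S3, S4}: service 563 + fixed 401 = 964
{S2, S3, S4}: service 497 + fixed 504 = 1001
{S1, S2, S3, S4}: service 483 + fixed 636 = 1119
No other subset beats 960.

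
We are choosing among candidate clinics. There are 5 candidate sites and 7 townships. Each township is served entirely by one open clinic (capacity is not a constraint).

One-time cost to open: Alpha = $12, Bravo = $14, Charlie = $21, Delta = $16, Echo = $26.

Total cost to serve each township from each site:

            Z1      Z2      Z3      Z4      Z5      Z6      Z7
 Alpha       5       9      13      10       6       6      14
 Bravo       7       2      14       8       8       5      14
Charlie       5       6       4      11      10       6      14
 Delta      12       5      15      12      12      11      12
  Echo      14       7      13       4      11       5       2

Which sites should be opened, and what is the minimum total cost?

For any fixed open set, each township goes to its cheapest open site; total = fixed + service.
{Bravo}: Z1→Bravo 7, Z2→Bravo 2, Z3→Bravo 14, Z4→Bravo 8, Z5→Bravo 8, Z6→Bravo 5, Z7→Bravo 14. Service 58; fixed 14; total 72.
{Alpha}: Z1→Alpha 5, Z2→Alpha 9, Z3→Alpha 13, Z4→Alpha 10, Z5→Alpha 6, Z6→Alpha 6, Z7→Alpha 14. Service 63; fixed 12; total 75.
{Charlie}: service 56 + fixed 21 = 77
{Alpha, Bravo, Charlie, Delta, Echo}: Z1→Alpha 5, Z2→Bravo 2, Z3→Charlie 4, Z4→Echo 4, Z5→Alpha 6, Z6→Bravo 5, Z7→Echo 2. Service 28; fixed 89; total 117.
No other subset beats 72.

Open Bravo only; minimum total cost 72.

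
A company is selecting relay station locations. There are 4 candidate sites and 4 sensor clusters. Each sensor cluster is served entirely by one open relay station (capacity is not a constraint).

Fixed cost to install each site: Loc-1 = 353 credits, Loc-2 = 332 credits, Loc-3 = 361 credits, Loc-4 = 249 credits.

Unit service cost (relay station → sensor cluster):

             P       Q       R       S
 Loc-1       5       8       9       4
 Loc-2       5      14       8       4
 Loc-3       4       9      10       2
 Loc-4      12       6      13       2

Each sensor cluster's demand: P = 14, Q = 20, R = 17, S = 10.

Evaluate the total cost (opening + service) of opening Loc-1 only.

Total cost: 776

Each sensor cluster is assigned to its cheapest site among the open ones.
{Loc-1}: P→Loc-1 5·14=70, Q→Loc-1 8·20=160, R→Loc-1 9·17=153, S→Loc-1 4·10=40. Service 423; fixed 353; total 776.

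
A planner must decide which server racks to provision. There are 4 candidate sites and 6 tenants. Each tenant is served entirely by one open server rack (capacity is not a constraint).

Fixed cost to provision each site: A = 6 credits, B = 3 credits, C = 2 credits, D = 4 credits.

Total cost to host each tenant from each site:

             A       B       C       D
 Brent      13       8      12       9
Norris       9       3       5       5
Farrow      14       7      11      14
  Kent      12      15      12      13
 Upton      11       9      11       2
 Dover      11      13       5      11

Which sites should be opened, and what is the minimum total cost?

Open B, C and D; minimum total cost 46.

For any fixed open set, each tenant goes to its cheapest open site; total = fixed + service.
{B, C, D}: Brent→B 8, Norris→B 3, Farrow→B 7, Kent→C 12, Upton→D 2, Dover→C 5. Service 37; fixed 9; total 46.
{B, C}: service 44 + fixed 5 = 49
{C, D}: Brent→D 9, Norris→C 5, Farrow→C 11, Kent→C 12, Upton→D 2, Dover→C 5. Service 44; fixed 6; total 50.
{A, B, C, D}: Brent→B 8, Norris→B 3, Farrow→B 7, Kent→A 12, Upton→D 2, Dover→C 5. Service 37; fixed 15; total 52.
No other subset beats 46.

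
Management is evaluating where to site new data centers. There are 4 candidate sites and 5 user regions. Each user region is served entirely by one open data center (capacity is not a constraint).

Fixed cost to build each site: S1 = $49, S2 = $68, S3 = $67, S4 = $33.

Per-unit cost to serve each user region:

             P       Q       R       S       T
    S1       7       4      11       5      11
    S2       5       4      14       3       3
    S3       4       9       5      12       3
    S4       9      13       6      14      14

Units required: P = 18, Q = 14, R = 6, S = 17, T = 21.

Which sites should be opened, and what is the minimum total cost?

Open S2 and S4; minimum total cost 397.

For any fixed open set, each user region goes to its cheapest open site; total = fixed + service.
{S2, S4}: P→S2 5·18=90, Q→S2 4·14=56, R→S4 6·6=36, S→S2 3·17=51, T→S2 3·21=63. Service 296; fixed 101; total 397.
{S2, S3}: P→S3 4·18=72, Q→S2 4·14=56, R→S3 5·6=30, S→S2 3·17=51, T→S2 3·21=63. Service 272; fixed 135; total 407.
{S2}: P→S2 5·18=90, Q→S2 4·14=56, R→S2 14·6=84, S→S2 3·17=51, T→S2 3·21=63. Service 344; fixed 68; total 412.
{S1, S2, S3, S4}: P→S3 4·18=72, Q→S1 4·14=56, R→S3 5·6=30, S→S2 3·17=51, T→S2 3·21=63. Service 272; fixed 217; total 489.
No other subset beats 397.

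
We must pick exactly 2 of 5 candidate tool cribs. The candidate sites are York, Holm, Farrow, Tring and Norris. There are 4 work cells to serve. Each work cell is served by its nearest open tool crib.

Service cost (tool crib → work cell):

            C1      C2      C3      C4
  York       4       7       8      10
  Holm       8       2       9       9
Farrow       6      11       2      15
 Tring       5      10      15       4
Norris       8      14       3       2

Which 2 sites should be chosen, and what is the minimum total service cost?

Choose Holm and Norris; total service cost 15.

With exactly 2 open, each work cell uses its cheapest among the chosen.
{Holm, Norris}: C1→Holm 8, C2→Holm 2, C3→Norris 3, C4→Norris 2. Service cost 15.
{York, Norris}: service cost 16
{Holm, Farrow}: service cost 19
Among all 10 size-2 choices, {Holm, Norris} is lowest.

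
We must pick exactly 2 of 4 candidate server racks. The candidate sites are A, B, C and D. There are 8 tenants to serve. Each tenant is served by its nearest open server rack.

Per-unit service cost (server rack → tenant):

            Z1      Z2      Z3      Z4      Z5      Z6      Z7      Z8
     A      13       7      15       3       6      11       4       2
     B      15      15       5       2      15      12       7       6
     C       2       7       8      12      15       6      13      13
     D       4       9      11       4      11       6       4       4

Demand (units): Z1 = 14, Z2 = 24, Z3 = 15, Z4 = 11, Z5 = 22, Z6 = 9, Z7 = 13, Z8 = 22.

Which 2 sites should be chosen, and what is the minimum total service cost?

Choose A and C; total service cost 631.

With exactly 2 open, each tenant uses its cheapest among the chosen.
{A, C}: Z1→C 2·14=28, Z2→A 7·24=168, Z3→C 8·15=120, Z4→A 3·11=33, Z5→A 6·22=132, Z6→C 6·9=54, Z7→A 4·13=52, Z8→A 2·22=44. Service cost 631.
{A, D}: service cost 704
{A, B}: service cost 774
Among all 6 size-2 choices, {A, C} is lowest.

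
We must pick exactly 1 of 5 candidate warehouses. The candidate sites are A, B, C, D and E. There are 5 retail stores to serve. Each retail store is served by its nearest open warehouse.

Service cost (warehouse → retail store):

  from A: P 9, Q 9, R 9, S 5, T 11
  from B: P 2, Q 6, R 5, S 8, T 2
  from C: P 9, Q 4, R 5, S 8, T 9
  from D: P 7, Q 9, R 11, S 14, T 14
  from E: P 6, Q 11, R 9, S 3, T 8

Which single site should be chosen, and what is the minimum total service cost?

Choose B only; total service cost 23.

With exactly 1 open, each retail store uses its cheapest among the chosen.
{B}: P→B 2, Q→B 6, R→B 5, S→B 8, T→B 2. Service cost 23.
{C}: service cost 35
{E}: service cost 37
Among all 5 size-1 choices, {B} is lowest.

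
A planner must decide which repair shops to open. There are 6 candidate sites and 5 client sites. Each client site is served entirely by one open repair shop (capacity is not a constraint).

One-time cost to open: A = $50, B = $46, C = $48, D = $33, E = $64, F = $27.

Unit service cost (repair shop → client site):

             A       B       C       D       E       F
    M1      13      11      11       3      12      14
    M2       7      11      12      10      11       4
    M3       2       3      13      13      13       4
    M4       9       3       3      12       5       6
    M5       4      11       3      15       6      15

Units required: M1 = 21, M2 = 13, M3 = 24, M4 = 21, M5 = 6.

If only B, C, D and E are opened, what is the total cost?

Total cost: 537

Each client site is assigned to its cheapest site among the open ones.
{B, C, D, E}: M1→D 3·21=63, M2→D 10·13=130, M3→B 3·24=72, M4→B 3·21=63, M5→C 3·6=18. Service 346; fixed 191; total 537.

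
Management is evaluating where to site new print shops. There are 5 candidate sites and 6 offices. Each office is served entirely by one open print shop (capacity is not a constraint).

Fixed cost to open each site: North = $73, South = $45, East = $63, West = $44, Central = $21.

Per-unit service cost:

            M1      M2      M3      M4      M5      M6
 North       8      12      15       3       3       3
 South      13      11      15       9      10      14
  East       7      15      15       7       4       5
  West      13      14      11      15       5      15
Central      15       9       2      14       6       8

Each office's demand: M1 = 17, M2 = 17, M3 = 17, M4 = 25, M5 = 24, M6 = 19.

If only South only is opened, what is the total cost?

Total cost: 1439

Each office is assigned to its cheapest site among the open ones.
{South}: M1→South 13·17=221, M2→South 11·17=187, M3→South 15·17=255, M4→South 9·25=225, M5→South 10·24=240, M6→South 14·19=266. Service 1394; fixed 45; total 1439.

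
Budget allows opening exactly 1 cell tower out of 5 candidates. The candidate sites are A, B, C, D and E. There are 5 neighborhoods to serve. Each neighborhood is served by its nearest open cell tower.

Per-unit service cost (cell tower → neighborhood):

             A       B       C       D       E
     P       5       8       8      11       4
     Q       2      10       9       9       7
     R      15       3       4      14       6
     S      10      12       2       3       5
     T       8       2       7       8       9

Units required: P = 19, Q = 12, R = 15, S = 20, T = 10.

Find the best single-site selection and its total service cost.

With exactly 1 open, each neighborhood uses its cheapest among the chosen.
{C}: P→C 8·19=152, Q→C 9·12=108, R→C 4·15=60, S→C 2·20=40, T→C 7·10=70. Service cost 430.
{E}: service cost 440
{B}: service cost 577
Among all 5 size-1 choices, {C} is lowest.

Choose C only; total service cost 430.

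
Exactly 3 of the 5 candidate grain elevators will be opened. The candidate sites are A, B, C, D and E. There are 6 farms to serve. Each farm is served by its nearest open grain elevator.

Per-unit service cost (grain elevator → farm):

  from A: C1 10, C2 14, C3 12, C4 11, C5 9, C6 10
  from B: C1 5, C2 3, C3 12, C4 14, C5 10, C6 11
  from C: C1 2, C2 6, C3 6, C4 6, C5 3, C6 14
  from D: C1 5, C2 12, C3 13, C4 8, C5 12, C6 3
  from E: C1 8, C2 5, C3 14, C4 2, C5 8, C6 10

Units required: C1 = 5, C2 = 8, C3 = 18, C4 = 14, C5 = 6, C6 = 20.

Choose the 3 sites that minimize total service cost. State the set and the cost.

With exactly 3 open, each farm uses its cheapest among the chosen.
{C, D, E}: C1→C 2·5=10, C2→E 5·8=40, C3→C 6·18=108, C4→E 2·14=28, C5→C 3·6=18, C6→D 3·20=60. Service cost 264.
{B, C, D}: service cost 304
{A, C, D}: service cost 328
Among all 10 size-3 choices, {C, D, E} is lowest.

Choose C, D and E; total service cost 264.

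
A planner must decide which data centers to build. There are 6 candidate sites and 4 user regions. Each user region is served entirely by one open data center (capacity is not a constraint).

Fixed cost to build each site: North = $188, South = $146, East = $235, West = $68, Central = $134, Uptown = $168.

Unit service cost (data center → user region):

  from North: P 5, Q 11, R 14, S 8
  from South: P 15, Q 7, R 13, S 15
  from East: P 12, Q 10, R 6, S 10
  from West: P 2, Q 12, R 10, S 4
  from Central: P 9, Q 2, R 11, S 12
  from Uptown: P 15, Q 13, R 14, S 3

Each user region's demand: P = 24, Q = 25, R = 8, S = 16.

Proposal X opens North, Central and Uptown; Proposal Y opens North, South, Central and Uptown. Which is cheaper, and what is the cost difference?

Proposal X is cheaper by 146.

Proposal X: {North, Central, Uptown}: P→North 5·24=120, Q→Central 2·25=50, R→Central 11·8=88, S→Uptown 3·16=48. Service 306; fixed 490; total 796.
Proposal Y: {North, South, Central, Uptown}: P→North 5·24=120, Q→Central 2·25=50, R→Central 11·8=88, S→Uptown 3·16=48. Service 306; fixed 636; total 942.
Difference: |796 − 942| = 146.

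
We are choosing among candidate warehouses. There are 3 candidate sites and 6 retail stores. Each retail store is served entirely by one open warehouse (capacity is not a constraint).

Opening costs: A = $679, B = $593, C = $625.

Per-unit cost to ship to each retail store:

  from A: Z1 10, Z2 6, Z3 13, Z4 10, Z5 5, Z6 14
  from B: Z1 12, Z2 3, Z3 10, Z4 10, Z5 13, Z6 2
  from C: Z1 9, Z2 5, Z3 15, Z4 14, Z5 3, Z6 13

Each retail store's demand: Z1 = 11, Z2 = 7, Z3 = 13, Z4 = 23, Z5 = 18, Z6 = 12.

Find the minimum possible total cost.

For any fixed open set, each retail store goes to its cheapest open site; total = fixed + service.
{B}: Z1→B 12·11=132, Z2→B 3·7=21, Z3→B 10·13=130, Z4→B 10·23=230, Z5→B 13·18=234, Z6→B 2·12=24. Service 771; fixed 593; total 1364.
{C}: service 861 + fixed 625 = 1486
{A}: Z1→A 10·11=110, Z2→A 6·7=42, Z3→A 13·13=169, Z4→A 10·23=230, Z5→A 5·18=90, Z6→A 14·12=168. Service 809; fixed 679; total 1488.
{A, B, C}: Z1→C 9·11=99, Z2→B 3·7=21, Z3→B 10·13=130, Z4→A 10·23=230, Z5→C 3·18=54, Z6→B 2·12=24. Service 558; fixed 1897; total 2455.
(All 7 nonempty subsets were checked; B only is lowest.)

Minimum total cost: 1364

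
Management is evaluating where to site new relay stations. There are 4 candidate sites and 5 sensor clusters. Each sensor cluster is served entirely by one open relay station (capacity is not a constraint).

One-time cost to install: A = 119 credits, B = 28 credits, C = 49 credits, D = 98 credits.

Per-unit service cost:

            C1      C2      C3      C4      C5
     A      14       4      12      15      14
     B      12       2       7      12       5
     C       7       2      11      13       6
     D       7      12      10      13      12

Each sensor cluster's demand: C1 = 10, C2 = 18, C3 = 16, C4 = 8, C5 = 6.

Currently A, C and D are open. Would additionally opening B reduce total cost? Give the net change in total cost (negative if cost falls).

Yes — net change −34 (cost falls by 34).

Current service cost with {A, C, D}: 406.
Adding B: each sensor cluster re-picks its cheapest; new service cost 344, saving 62.
Extra fixed cost: 28. Net change = 28 − 62 = -34.
(Totals: 672 → 638.)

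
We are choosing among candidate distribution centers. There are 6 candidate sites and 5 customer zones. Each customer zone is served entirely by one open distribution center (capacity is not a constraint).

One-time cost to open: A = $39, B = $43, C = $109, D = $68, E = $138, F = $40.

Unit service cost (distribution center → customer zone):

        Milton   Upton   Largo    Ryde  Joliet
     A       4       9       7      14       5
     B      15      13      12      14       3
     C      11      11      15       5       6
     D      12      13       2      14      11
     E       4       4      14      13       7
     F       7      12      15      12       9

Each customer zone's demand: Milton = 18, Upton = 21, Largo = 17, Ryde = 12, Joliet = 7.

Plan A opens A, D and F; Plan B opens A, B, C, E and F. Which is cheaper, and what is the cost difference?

Plan A: {A, D, F}: Milton→A 4·18=72, Upton→A 9·21=189, Largo→D 2·17=34, Ryde→F 12·12=144, Joliet→A 5·7=35. Service 474; fixed 147; total 621.
Plan B: {A, B, C, E, F}: Milton→A 4·18=72, Upton→E 4·21=84, Largo→A 7·17=119, Ryde→C 5·12=60, Joliet→B 3·7=21. Service 356; fixed 369; total 725.
Difference: |621 − 725| = 104.

Plan A is cheaper by 104.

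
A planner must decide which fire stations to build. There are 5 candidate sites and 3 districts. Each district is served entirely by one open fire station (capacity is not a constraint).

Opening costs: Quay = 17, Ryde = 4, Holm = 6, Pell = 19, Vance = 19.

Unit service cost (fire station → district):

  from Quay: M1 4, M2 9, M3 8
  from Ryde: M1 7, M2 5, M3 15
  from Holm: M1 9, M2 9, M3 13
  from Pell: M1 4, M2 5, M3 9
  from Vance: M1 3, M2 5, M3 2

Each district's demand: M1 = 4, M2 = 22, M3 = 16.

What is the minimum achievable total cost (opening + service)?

For any fixed open set, each district goes to its cheapest open site; total = fixed + service.
{Vance}: M1→Vance 3·4=12, M2→Vance 5·22=110, M3→Vance 2·16=32. Service 154; fixed 19; total 173.
{Ryde, Vance}: service 154 + fixed 23 = 177
{Holm, Vance}: service 154 + fixed 25 = 179
{Quay, Ryde, Holm, Pell, Vance}: M1→Vance 3·4=12, M2→Ryde 5·22=110, M3→Vance 2·16=32. Service 154; fixed 65; total 219.
No other subset beats 173.

Minimum total cost: 173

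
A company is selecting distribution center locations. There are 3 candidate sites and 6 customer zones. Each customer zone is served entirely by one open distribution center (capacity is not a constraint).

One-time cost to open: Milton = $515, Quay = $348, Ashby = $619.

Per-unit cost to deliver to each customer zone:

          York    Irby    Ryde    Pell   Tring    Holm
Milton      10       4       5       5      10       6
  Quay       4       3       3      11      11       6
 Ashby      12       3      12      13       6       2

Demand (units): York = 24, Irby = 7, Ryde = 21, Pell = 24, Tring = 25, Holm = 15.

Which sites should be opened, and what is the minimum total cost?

For any fixed open set, each customer zone goes to its cheapest open site; total = fixed + service.
{Quay}: York→Quay 4·24=96, Irby→Quay 3·7=21, Ryde→Quay 3·21=63, Pell→Quay 11·24=264, Tring→Quay 11·25=275, Holm→Quay 6·15=90. Service 809; fixed 348; total 1157.
{Milton}: service 833 + fixed 515 = 1348
{Milton, Quay}: service 640 + fixed 863 = 1503
{Milton, Quay, Ashby}: York→Quay 4·24=96, Irby→Quay 3·7=21, Ryde→Quay 3·21=63, Pell→Milton 5·24=120, Tring→Ashby 6·25=150, Holm→Ashby 2·15=30. Service 480; fixed 1482; total 1962.
(All 7 nonempty subsets were checked; Quay only is lowest.)

Open Quay only; minimum total cost 1157.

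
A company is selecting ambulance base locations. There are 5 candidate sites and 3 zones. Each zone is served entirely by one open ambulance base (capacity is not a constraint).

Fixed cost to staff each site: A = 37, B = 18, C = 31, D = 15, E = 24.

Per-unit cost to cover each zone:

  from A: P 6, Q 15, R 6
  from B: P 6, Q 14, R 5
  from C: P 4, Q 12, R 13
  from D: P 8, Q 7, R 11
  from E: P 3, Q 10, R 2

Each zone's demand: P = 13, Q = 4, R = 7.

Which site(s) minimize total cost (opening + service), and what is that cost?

Open E only; minimum total cost 117.

For any fixed open set, each zone goes to its cheapest open site; total = fixed + service.
{E}: P→E 3·13=39, Q→E 10·4=40, R→E 2·7=14. Service 93; fixed 24; total 117.
{D, E}: P→E 3·13=39, Q→D 7·4=28, R→E 2·7=14. Service 81; fixed 39; total 120.
{B, E}: service 93 + fixed 42 = 135
{A, B, C, D, E}: P→E 3·13=39, Q→D 7·4=28, R→E 2·7=14. Service 81; fixed 125; total 206.
No other subset beats 117.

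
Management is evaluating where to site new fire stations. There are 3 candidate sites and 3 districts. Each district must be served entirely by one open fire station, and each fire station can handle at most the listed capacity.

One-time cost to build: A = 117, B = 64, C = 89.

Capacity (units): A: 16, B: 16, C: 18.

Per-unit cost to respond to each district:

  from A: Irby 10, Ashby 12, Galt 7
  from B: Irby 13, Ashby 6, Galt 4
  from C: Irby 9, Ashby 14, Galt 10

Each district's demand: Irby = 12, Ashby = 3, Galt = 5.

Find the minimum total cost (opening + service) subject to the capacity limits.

Minimum total cost: 299

Open {B, C}: Irby→C 9·12=108, Ashby→B 6·3=18, Galt→B 4·5=20.
Loads: B carries 8/16, C carries 12/18. Service 146; fixed 153; total 299.
Next best feasible plan costs 323.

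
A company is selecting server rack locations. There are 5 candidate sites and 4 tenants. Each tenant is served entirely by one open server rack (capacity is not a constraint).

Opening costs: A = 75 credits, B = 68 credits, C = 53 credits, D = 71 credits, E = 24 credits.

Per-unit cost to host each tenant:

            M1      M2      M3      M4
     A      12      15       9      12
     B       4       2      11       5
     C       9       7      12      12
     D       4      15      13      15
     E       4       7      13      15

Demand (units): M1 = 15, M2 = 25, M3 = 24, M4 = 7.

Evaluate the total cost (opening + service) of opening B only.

Each tenant is assigned to its cheapest site among the open ones.
{B}: M1→B 4·15=60, M2→B 2·25=50, M3→B 11·24=264, M4→B 5·7=35. Service 409; fixed 68; total 477.

Total cost: 477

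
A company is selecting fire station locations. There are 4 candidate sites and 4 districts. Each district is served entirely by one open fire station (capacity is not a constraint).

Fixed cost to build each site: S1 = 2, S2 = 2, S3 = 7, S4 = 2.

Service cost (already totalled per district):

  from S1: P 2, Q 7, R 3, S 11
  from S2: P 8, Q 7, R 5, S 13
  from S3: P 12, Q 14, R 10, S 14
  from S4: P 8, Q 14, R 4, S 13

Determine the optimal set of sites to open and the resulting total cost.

Open S1 only; minimum total cost 25.

For any fixed open set, each district goes to its cheapest open site; total = fixed + service.
{S1}: P→S1 2, Q→S1 7, R→S1 3, S→S1 11. Service 23; fixed 2; total 25.
{S1, S2}: P→S1 2, Q→S1 7, R→S1 3, S→S1 11. Service 23; fixed 4; total 27.
{S1, S4}: P→S1 2, Q→S1 7, R→S1 3, S→S1 11. Service 23; fixed 4; total 27.
{S1, S2, S3, S4}: service 23 + fixed 13 = 36
No other subset beats 25.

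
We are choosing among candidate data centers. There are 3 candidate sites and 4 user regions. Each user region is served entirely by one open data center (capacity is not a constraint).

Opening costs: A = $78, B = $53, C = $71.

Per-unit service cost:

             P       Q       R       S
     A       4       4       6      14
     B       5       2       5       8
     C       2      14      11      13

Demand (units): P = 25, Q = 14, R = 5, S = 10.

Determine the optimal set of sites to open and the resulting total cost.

Open B and C; minimum total cost 307.

For any fixed open set, each user region goes to its cheapest open site; total = fixed + service.
{B, C}: P→C 2·25=50, Q→B 2·14=28, R→B 5·5=25, S→B 8·10=80. Service 183; fixed 124; total 307.
{B}: P→B 5·25=125, Q→B 2·14=28, R→B 5·5=25, S→B 8·10=80. Service 258; fixed 53; total 311.
{A, B}: service 233 + fixed 131 = 364
{A, B, C}: service 183 + fixed 202 = 385
(All 7 nonempty subsets were checked; B and C is lowest.)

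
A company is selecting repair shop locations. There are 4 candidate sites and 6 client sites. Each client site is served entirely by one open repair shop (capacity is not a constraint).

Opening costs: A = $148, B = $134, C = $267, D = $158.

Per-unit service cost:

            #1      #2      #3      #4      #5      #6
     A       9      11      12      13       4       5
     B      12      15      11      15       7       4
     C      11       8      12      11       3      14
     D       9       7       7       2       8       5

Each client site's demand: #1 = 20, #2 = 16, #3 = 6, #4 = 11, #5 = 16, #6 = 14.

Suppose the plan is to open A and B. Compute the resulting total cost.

Each client site is assigned to its cheapest site among the open ones.
{A, B}: #1→A 9·20=180, #2→A 11·16=176, #3→B 11·6=66, #4→A 13·11=143, #5→A 4·16=64, #6→B 4·14=56. Service 685; fixed 282; total 967.

Total cost: 967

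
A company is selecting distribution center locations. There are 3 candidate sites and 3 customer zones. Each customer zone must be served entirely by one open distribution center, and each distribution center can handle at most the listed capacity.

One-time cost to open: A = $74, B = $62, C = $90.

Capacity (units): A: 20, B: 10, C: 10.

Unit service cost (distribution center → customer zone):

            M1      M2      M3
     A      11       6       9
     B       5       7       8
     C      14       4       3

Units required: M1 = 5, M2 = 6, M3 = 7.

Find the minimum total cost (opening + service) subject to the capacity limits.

Open {A}: M1→A 11·5=55, M2→A 6·6=36, M3→A 9·7=63.
Loads: A carries 18/20. Service 154; fixed 74; total 228.
Next best feasible plan costs 260.

Minimum total cost: 228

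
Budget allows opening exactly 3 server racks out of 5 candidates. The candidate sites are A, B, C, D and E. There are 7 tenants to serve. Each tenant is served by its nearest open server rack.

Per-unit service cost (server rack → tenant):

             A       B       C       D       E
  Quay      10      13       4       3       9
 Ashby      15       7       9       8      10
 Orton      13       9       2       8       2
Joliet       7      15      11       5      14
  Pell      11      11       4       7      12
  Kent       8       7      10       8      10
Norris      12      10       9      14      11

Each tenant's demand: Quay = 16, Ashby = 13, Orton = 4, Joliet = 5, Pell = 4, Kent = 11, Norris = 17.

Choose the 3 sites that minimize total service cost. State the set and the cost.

With exactly 3 open, each tenant uses its cheapest among the chosen.
{B, C, D}: Quay→D 3·16=48, Ashby→B 7·13=91, Orton→C 2·4=8, Joliet→D 5·5=25, Pell→C 4·4=16, Kent→B 7·11=77, Norris→C 9·17=153. Service cost 418.
{A, C, D}: service cost 442
{C, D, E}: service cost 442
Among all 10 size-3 choices, {B, C, D} is lowest.

Choose B, C and D; total service cost 418.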